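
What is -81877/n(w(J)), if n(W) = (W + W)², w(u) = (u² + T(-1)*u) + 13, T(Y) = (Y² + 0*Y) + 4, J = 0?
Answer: -81877/676 ≈ -121.12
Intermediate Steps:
T(Y) = 4 + Y² (T(Y) = (Y² + 0) + 4 = Y² + 4 = 4 + Y²)
w(u) = 13 + u² + 5*u (w(u) = (u² + (4 + (-1)²)*u) + 13 = (u² + (4 + 1)*u) + 13 = (u² + 5*u) + 13 = 13 + u² + 5*u)
n(W) = 4*W² (n(W) = (2*W)² = 4*W²)
-81877/n(w(J)) = -81877*1/(4*(13 + 0² + 5*0)²) = -81877*1/(4*(13 + 0 + 0)²) = -81877/(4*13²) = -81877/(4*169) = -81877/676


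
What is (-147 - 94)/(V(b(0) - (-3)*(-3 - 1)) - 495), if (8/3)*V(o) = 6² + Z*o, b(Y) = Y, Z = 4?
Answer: 482/999 ≈ 0.48248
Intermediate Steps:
V(o) = 27/2 + 3*o/2 (V(o) = 3*(6² + 4*o)/8 = 3*(36 + 4*o)/8 = 27/2 + 3*o/2)
(-147 - 94)/(V(b(0) - (-3)*(-3 - 1)) - 495) = (-147 - 94)/((27/2 + 3*(0 - (-3)*(-3 - 1))/2) - 495) = -241/((27/2 + 3*(0 - (-3)*(-4))/2) - 495) = -241/((27/2 + 3*(0 - 1*12)/2) - 495) = -241/((27/2 + 3*(0 - 12)/2) - 495) = -241/((27/2 + (3/2)*(-12)) - 495) = -241/((27/2 - 18) - 495) = -241/(-9/2 - 495) = -241/(-999/2) = -241*(-2/999) = 482/999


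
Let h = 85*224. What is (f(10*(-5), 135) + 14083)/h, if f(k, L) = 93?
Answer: 443/595 ≈ 0.74454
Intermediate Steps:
h = 19040
(f(10*(-5), 135) + 14083)/h = (93 + 14083)/19040 = 14176*(1/19040) = 443/595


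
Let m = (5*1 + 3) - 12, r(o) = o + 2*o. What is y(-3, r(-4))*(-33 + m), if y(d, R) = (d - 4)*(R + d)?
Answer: -3885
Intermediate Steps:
r(o) = 3*o
y(d, R) = (-4 + d)*(R + d)
m = -4 (m = (5 + 3) - 12 = 8 - 12 = -4)
y(-3, r(-4))*(-33 + m) = ((-3)**2 - 12*(-4) - 4*(-3) + (3*(-4))*(-3))*(-33 - 4) = (9 - 4*(-12) + 12 - 12*(-3))*(-37) = (9 + 48 + 12 + 36)*(-37) = 105*(-37) = -3885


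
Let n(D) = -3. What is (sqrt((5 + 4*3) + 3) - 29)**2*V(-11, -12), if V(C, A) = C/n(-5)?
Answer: 3157 - 1276*sqrt(5)/3 ≈ 2205.9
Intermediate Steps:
V(C, A) = -C/3 (V(C, A) = C/(-3) = C*(-1/3) = -C/3)
(sqrt((5 + 4*3) + 3) - 29)**2*V(-11, -12) = (sqrt((5 + 4*3) + 3) - 29)**2*(-1/3*(-11)) = (sqrt((5 + 12) + 3) - 29)**2*(11/3) = (sqrt(17 + 3) - 29)**2*(11/3) = (sqrt(20) - 29)**2*(11/3) = (2*sqrt(5) - 29)**2*(11/3) = (-29 + 2*sqrt(5))**2*(11/3) = 11*(-29 + 2*sqrt(5))**2/3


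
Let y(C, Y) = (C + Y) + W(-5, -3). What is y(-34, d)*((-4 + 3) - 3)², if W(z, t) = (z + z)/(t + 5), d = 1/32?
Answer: -1247/2 ≈ -623.50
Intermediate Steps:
d = 1/32 ≈ 0.031250
W(z, t) = 2*z/(5 + t) (W(z, t) = (2*z)/(5 + t) = 2*z/(5 + t))
y(C, Y) = -5 + C + Y (y(C, Y) = (C + Y) + 2*(-5)/(5 - 3) = (C + Y) + 2*(-5)/2 = (C + Y) + 2*(-5)*(½) = (C + Y) - 5 = -5 + C + Y)
y(-34, d)*((-4 + 3) - 3)² = (-5 - 34 + 1/32)*((-4 + 3) - 3)² = -1247*(-1 - 3)²/32 = -1247/32*(-4)² = -1247/32*16 = -1247/2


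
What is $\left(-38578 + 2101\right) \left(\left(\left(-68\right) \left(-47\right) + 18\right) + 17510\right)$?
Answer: $-755949348$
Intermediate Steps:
$\left(-38578 + 2101\right) \left(\left(\left(-68\right) \left(-47\right) + 18\right) + 17510\right) = - 36477 \left(\left(3196 + 18\right) + 17510\right) = - 36477 \left(3214 + 17510\right) = \left(-36477\right) 20724 = -755949348$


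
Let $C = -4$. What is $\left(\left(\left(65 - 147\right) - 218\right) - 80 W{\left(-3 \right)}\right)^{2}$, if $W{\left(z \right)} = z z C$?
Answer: $6656400$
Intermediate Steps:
$W{\left(z \right)} = - 4 z^{2}$ ($W{\left(z \right)} = z z \left(-4\right) = z^{2} \left(-4\right) = - 4 z^{2}$)
$\left(\left(\left(65 - 147\right) - 218\right) - 80 W{\left(-3 \right)}\right)^{2} = \left(\left(\left(65 - 147\right) - 218\right) - 80 \left(- 4 \left(-3\right)^{2}\right)\right)^{2} = \left(\left(-82 - 218\right) - 80 \left(\left(-4\right) 9\right)\right)^{2} = \left(-300 - -2880\right)^{2} = \left(-300 + 2880\right)^{2} = 2580^{2} = 6656400$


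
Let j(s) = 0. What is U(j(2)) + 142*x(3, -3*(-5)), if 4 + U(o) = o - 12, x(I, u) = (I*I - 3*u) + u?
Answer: -2998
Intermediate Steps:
x(I, u) = I**2 - 2*u (x(I, u) = (I**2 - 3*u) + u = I**2 - 2*u)
U(o) = -16 + o (U(o) = -4 + (o - 12) = -4 + (-12 + o) = -16 + o)
U(j(2)) + 142*x(3, -3*(-5)) = (-16 + 0) + 142*(3**2 - (-6)*(-5)) = -16 + 142*(9 - 2*15) = -16 + 142*(9 - 30) = -16 + 142*(-21) = -16 - 2982 = -2998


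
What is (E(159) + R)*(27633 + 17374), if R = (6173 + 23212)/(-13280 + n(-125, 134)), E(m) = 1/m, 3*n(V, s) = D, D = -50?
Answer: -125810362457/1268502 ≈ -99180.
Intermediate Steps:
n(V, s) = -50/3 (n(V, s) = (⅓)*(-50) = -50/3)
R = -17631/7978 (R = (6173 + 23212)/(-13280 - 50/3) = 29385/(-39890/3) = 29385*(-3/39890) = -17631/7978 ≈ -2.2100)
(E(159) + R)*(27633 + 17374) = (1/159 - 17631/7978)*(27633 + 17374) = (1/159 - 17631/7978)*45007 = -2795351/1268502*45007 = -125810362457/1268502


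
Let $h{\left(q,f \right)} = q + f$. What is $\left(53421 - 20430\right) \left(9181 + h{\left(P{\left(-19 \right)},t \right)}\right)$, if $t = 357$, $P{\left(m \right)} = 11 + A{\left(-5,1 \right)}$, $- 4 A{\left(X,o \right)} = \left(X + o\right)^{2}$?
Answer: $314899095$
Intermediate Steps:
$A{\left(X,o \right)} = - \frac{\left(X + o\right)^{2}}{4}$
$P{\left(m \right)} = 7$ ($P{\left(m \right)} = 11 - \frac{\left(-5 + 1\right)^{2}}{4} = 11 - \frac{\left(-4\right)^{2}}{4} = 11 - 4 = 7$)
$h{\left(q,f \right)} = f + q$
$\left(53421 - 20430\right) \left(9181 + h{\left(P{\left(-19 \right)},t \right)}\right) = \left(53421 - 20430\right) \left(9181 + \left(357 + 7\right)\right) = 32991 \left(9181 + 364\right) = 32991 \cdot 9545 = 314899095$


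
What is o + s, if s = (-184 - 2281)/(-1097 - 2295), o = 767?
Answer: 2604129/3392 ≈ 767.73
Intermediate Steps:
s = 2465/3392 (s = -2465/(-3392) = -2465*(-1/3392) = 2465/3392 ≈ 0.72671)
o + s = 767 + 2465/3392 = 2604129/3392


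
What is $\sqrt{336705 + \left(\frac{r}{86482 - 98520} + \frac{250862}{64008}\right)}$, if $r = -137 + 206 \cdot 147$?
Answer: $\frac{\sqrt{347061228866925634789}}{32105346} \approx 580.26$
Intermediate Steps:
$r = 30145$ ($r = -137 + 30282 = 30145$)
$\sqrt{336705 + \left(\frac{r}{86482 - 98520} + \frac{250862}{64008}\right)} = \sqrt{336705 + \left(\frac{30145}{86482 - 98520} + \frac{250862}{64008}\right)} = \sqrt{336705 + \left(\frac{30145}{86482 - 98520} + 250862 \cdot \frac{1}{64008}\right)} = \sqrt{336705 + \left(\frac{30145}{-12038} + \frac{125431}{32004}\right)} = \sqrt{336705 + \left(30145 \left(- \frac{1}{12038}\right) + \frac{125431}{32004}\right)} = \sqrt{336705 + \left(- \frac{30145}{12038} + \frac{125431}{32004}\right)} = \sqrt{336705 + \frac{272588899}{192632076}} = \sqrt{\frac{64860455738479}{192632076}} = \frac{\sqrt{347061228866925634789}}{32105346}$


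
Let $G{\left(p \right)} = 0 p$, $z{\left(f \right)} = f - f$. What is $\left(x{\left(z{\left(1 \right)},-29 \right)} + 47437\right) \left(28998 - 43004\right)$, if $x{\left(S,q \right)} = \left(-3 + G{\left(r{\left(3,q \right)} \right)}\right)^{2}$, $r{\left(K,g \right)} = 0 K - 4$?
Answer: $-664528676$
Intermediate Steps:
$z{\left(f \right)} = 0$
$r{\left(K,g \right)} = -4$ ($r{\left(K,g \right)} = 0 - 4 = -4$)
$G{\left(p \right)} = 0$
$x{\left(S,q \right)} = 9$ ($x{\left(S,q \right)} = \left(-3 + 0\right)^{2} = \left(-3\right)^{2} = 9$)
$\left(x{\left(z{\left(1 \right)},-29 \right)} + 47437\right) \left(28998 - 43004\right) = \left(9 + 47437\right) \left(28998 - 43004\right) = 47446 \left(-14006\right) = -664528676$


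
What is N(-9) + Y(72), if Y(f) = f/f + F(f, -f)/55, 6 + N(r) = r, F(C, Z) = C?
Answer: -698/55 ≈ -12.691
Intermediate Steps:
N(r) = -6 + r
Y(f) = 1 + f/55 (Y(f) = f/f + f/55 = 1 + f*(1/55) = 1 + f/55)
N(-9) + Y(72) = (-6 - 9) + (1 + (1/55)*72) = -15 + (1 + 72/55) = -15 + 127/55 = -698/55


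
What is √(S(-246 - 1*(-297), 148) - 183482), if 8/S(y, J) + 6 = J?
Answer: I*√924932478/71 ≈ 428.35*I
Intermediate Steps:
S(y, J) = 8/(-6 + J)
√(S(-246 - 1*(-297), 148) - 183482) = √(8/(-6 + 148) - 183482) = √(8/142 - 183482) = √(8*(1/142) - 183482) = √(4/71 - 183482) = √(-13027218/71) = I*√924932478/71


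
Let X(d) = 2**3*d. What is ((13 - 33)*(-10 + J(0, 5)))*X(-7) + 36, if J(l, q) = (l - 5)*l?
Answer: -11164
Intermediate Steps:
J(l, q) = l*(-5 + l) (J(l, q) = (-5 + l)*l = l*(-5 + l))
X(d) = 8*d
((13 - 33)*(-10 + J(0, 5)))*X(-7) + 36 = ((13 - 33)*(-10 + 0*(-5 + 0)))*(8*(-7)) + 36 = -20*(-10 + 0*(-5))*(-56) + 36 = -20*(-10 + 0)*(-56) + 36 = -20*(-10)*(-56) + 36 = 200*(-56) + 36 = -11200 + 36 = -11164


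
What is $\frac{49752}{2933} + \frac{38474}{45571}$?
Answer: $\frac{2380092634}{133659743} \approx 17.807$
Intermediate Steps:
$\frac{49752}{2933} + \frac{38474}{45571} = \frac{2380092634}{133659743}$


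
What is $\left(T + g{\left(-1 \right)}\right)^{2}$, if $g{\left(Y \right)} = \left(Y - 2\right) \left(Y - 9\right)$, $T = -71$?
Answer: $1681$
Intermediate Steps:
$g{\left(Y \right)} = \left(-9 + Y\right) \left(-2 + Y\right)$ ($g{\left(Y \right)} = \left(-2 + Y\right) \left(-9 + Y\right) = \left(-9 + Y\right) \left(-2 + Y\right)$)
$\left(T + g{\left(-1 \right)}\right)^{2} = \left(-71 + \left(18 + \left(-1\right)^{2} - -11\right)\right)^{2} = \left(-71 + \left(18 + 1 + 11\right)\right)^{2} = \left(-71 + 30\right)^{2} = \left(-41\right)^{2} = 1681$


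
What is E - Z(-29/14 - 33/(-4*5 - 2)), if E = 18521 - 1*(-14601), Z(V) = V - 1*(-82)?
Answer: 231284/7 ≈ 33041.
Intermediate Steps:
Z(V) = 82 + V (Z(V) = V + 82 = 82 + V)
E = 33122 (E = 18521 + 14601 = 33122)
E - Z(-29/14 - 33/(-4*5 - 2)) = 33122 - (82 + (-29/14 - 33/(-4*5 - 2))) = 33122 - (82 + (-29*1/14 - 33/(-20 - 2))) = 33122 - (82 + (-29/14 - 33/(-22))) = 33122 - (82 + (-29/14 - 33*(-1/22))) = 33122 - (82 + (-29/14 + 3/2)) = 33122 - (82 - 4/7) = 33122 - 1*570/7 = 33122 - 570/7 = 231284/7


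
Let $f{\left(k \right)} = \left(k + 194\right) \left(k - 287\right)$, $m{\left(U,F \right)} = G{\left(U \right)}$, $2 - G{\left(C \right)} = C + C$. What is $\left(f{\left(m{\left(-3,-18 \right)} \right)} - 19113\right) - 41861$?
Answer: $-117332$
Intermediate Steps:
$G{\left(C \right)} = 2 - 2 C$ ($G{\left(C \right)} = 2 - \left(C + C\right) = 2 - 2 C$)
$m{\left(U,F \right)} = 2 - 2 U$
$f{\left(k \right)} = \left(-287 + k\right) \left(194 + k\right)$ ($f{\left(k \right)} = \left(194 + k\right) \left(-287 + k\right) = \left(-287 + k\right) \left(194 + k\right)$)
$\left(f{\left(m{\left(-3,-18 \right)} \right)} - 19113\right) - 41861 = \left(\left(-55678 + \left(2 - -6\right)^{2} - 93 \left(2 - -6\right)\right) - 19113\right) - 41861 = \left(\left(-55678 + \left(2 + 6\right)^{2} - 93 \left(2 + 6\right)\right) - 19113\right) - 41861 = \left(\left(-55678 + 8^{2} - 744\right) - 19113\right) - 41861 = \left(\left(-55678 + 64 - 744\right) - 19113\right) - 41861 = \left(-56358 - 19113\right) - 41861 = -75471 - 41861 = -117332$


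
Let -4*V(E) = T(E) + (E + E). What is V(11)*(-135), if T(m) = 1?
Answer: 3105/4 ≈ 776.25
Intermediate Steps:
V(E) = -¼ - E/2 (V(E) = -(1 + (E + E))/4 = -(1 + 2*E)/4 = -¼ - E/2)
V(11)*(-135) = (-¼ - ½*11)*(-135) = (-¼ - 11/2)*(-135) = -23/4*(-135) = 3105/4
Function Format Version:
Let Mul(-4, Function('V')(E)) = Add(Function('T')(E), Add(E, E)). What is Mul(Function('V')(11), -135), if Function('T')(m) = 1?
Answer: Rational(3105, 4) ≈ 776.25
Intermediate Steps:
Function('V')(E) = Add(Rational(-1, 4), Mul(Rational(-1, 2), E)) (Function('V')(E) = Mul(Rational(-1, 4), Add(1, Add(E, E))) = Mul(Rational(-1, 4), Add(1, Mul(2, E))) = Add(Rational(-1, 4), Mul(Rational(-1, 2), E)))
Mul(Function('V')(11), -135) = Mul(Add(Rational(-1, 4), Mul(Rational(-1, 2), 11)), -135) = Mul(Add(Rational(-1, 4), Rational(-11, 2)), -135) = Mul(Rational(-23, 4), -135) = Rational(3105, 4)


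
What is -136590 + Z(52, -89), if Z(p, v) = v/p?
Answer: -7102769/52 ≈ -1.3659e+5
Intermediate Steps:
-136590 + Z(52, -89) = -136590 - 89/52 = -7102769/52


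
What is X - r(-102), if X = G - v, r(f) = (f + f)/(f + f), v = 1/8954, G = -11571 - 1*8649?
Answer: -181058835/8954 ≈ -20221.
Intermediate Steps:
G = -20220 (G = -11571 - 8649 = -20220)
v = 1/8954 ≈ 0.00011168
r(f) = 1 (r(f) = (2*f)/((2*f)) = (2*f)*(1/(2*f)) = 1)
X = -181049881/8954 (X = -20220 - 1*1/8954 = -20220 - 1/8954 = -181049881/8954 ≈ -20220.)
X - r(-102) = -181049881/8954 - 1*1 = -181049881/8954 - 1 = -181058835/8954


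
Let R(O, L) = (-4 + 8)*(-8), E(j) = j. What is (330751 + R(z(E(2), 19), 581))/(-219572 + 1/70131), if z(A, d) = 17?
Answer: -23193654189/15398803931 ≈ -1.5062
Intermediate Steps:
R(O, L) = -32 (R(O, L) = 4*(-8) = -32)
(330751 + R(z(E(2), 19), 581))/(-219572 + 1/70131) = (330751 - 32)/(-219572 + 1/70131) = 330719/(-219572 + 1/70131) = 330719/(-15398803931/70131) = 330719*(-70131/15398803931) = -23193654189/15398803931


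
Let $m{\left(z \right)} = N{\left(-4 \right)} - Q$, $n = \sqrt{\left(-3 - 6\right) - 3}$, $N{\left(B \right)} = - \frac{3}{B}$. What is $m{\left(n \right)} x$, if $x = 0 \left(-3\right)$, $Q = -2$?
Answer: $0$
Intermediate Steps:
$n = 2 i \sqrt{3}$ ($n = \sqrt{\left(-3 - 6\right) - 3} = \sqrt{-9 - 3} = \sqrt{-12} = 2 i \sqrt{3} \approx 3.4641 i$)
$x = 0$
$m{\left(z \right)} = \frac{11}{4}$ ($m{\left(z \right)} = - \frac{3}{-4} - -2 = \left(-3\right) \left(- \frac{1}{4}\right) + 2 = \frac{3}{4} + 2 = \frac{11}{4}$)
$m{\left(n \right)} x = \frac{11}{4} \cdot 0 = 0$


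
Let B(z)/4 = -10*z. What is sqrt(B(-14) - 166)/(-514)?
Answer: -sqrt(394)/514 ≈ -0.038618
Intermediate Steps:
B(z) = -40*z (B(z) = 4*(-10*z) = -40*z)
sqrt(B(-14) - 166)/(-514) = sqrt(-40*(-14) - 166)/(-514) = sqrt(560 - 166)*(-1/514) = sqrt(394)*(-1/514) = -sqrt(394)/514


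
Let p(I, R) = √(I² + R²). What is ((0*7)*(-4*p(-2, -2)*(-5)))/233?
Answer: 0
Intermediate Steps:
((0*7)*(-4*p(-2, -2)*(-5)))/233 = ((0*7)*(-4*√((-2)² + (-2)²)*(-5)))/233 = (0*(-4*√(4 + 4)*(-5)))*(1/233) = (0*(-8*√2*(-5)))*(1/233) = (0*(40*√2))*(1/233) = 0*(1/233) = 0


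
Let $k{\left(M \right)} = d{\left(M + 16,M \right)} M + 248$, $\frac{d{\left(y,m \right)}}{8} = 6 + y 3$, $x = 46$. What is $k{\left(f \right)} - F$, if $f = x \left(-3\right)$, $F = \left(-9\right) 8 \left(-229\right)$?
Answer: $381200$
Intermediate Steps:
$d{\left(y,m \right)} = 48 + 24 y$ ($d{\left(y,m \right)} = 8 \left(6 + y 3\right) = 8 \left(6 + 3 y\right) = 48 + 24 y$)
$F = 16488$ ($F = \left(-72\right) \left(-229\right) = 16488$)
$f = -138$ ($f = 46 \left(-3\right) = -138$)
$k{\left(M \right)} = 248 + M \left(432 + 24 M\right)$ ($k{\left(M \right)} = \left(48 + 24 \left(M + 16\right)\right) M + 248 = \left(48 + 24 \left(16 + M\right)\right) M + 248 = \left(48 + \left(384 + 24 M\right)\right) M + 248 = \left(432 + 24 M\right) M + 248 = M \left(432 + 24 M\right) + 248 = 248 + M \left(432 + 24 M\right)$)
$k{\left(f \right)} - F = \left(248 + 24 \left(-138\right) \left(18 - 138\right)\right) - 16488 = \left(248 + 24 \left(-138\right) \left(-120\right)\right) - 16488 = \left(248 + 397440\right) - 16488 = 397688 - 16488 = 381200$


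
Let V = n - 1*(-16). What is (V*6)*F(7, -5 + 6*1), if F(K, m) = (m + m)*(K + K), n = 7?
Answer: 3864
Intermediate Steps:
V = 23 (V = 7 - 1*(-16) = 7 + 16 = 23)
F(K, m) = 4*K*m (F(K, m) = (2*m)*(2*K) = 4*K*m)
(V*6)*F(7, -5 + 6*1) = (23*6)*(4*7*(-5 + 6*1)) = 138*(4*7*(-5 + 6)) = 138*(4*7*1) = 138*28 = 3864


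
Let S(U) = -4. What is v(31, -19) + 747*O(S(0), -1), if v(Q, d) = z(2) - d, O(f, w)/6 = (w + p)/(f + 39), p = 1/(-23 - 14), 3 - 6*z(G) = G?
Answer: -872971/7770 ≈ -112.35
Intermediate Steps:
z(G) = 1/2 - G/6
p = -1/37 (p = 1/(-37) = -1/37 ≈ -0.027027)
O(f, w) = 6*(-1/37 + w)/(39 + f) (O(f, w) = 6*((w - 1/37)/(f + 39)) = 6*((-1/37 + w)/(39 + f)) = 6*(-1/37 + w)/(39 + f))
v(Q, d) = 1/6 - d (v(Q, d) = (1/2 - 1/6*2) - d = (1/2 - 1/3) - d = 1/6 - d)
v(31, -19) + 747*O(S(0), -1) = (1/6 - 1*(-19)) + 747*(6*(-1 + 37*(-1))/(37*(39 - 4))) = (1/6 + 19) + 747*((6/37)*(-1 - 37)/35) = 115/6 + 747*((6/37)*(1/35)*(-38)) = 115/6 + 747*(-228/1295) = 115/6 - 170316/1295 = -872971/7770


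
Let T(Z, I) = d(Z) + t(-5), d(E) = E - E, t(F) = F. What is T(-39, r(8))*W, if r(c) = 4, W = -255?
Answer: 1275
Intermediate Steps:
d(E) = 0
T(Z, I) = -5 (T(Z, I) = 0 - 5 = -5)
T(-39, r(8))*W = -5*(-255) = 1275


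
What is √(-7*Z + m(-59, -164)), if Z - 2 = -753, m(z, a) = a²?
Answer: √32153 ≈ 179.31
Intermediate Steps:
Z = -751 (Z = 2 - 753 = -751)
√(-7*Z + m(-59, -164)) = √(-7*(-751) + (-164)²) = √(5257 + 26896) = √32153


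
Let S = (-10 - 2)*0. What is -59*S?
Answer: 0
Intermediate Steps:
S = 0 (S = -12*0 = 0)
-59*S = -59*0 = 0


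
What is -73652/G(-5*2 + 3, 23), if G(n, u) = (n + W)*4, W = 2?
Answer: 18413/5 ≈ 3682.6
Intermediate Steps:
G(n, u) = 8 + 4*n (G(n, u) = (n + 2)*4 = (2 + n)*4 = 8 + 4*n)
-73652/G(-5*2 + 3, 23) = -73652/(8 + 4*(-5*2 + 3)) = -73652/(8 + 4*(-10 + 3)) = -73652/(8 + 4*(-7)) = -73652/(8 - 28) = -73652/(-20) = -73652*(-1/20) = 18413/5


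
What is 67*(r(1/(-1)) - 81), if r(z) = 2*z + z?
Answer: -5628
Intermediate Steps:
r(z) = 3*z
67*(r(1/(-1)) - 81) = 67*(3/(-1) - 81) = 67*(3*(-1) - 81) = 67*(-3 - 81) = 67*(-84) = -5628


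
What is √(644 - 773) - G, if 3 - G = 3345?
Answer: 3342 + I*√129 ≈ 3342.0 + 11.358*I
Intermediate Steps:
G = -3342 (G = 3 - 1*3345 = 3 - 3345 = -3342)
√(644 - 773) - G = √(644 - 773) - 1*(-3342) = √(-129) + 3342 = I*√129 + 3342 = 3342 + I*√129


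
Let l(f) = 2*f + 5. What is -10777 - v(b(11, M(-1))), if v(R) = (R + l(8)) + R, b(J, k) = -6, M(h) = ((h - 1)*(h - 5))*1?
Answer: -10786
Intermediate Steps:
l(f) = 5 + 2*f
M(h) = (-1 + h)*(-5 + h) (M(h) = ((-1 + h)*(-5 + h))*1 = (-1 + h)*(-5 + h))
v(R) = 21 + 2*R (v(R) = (R + (5 + 2*8)) + R = (R + (5 + 16)) + R = (R + 21) + R = (21 + R) + R = 21 + 2*R)
-10777 - v(b(11, M(-1))) = -10777 - (21 + 2*(-6)) = -10777 - (21 - 12) = -10777 - 1*9 = -10777 - 9 = -10786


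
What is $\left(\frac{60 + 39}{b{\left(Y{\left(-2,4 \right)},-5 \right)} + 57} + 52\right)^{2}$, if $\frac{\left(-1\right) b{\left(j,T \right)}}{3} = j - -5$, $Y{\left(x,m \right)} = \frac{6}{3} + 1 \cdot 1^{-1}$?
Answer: $3025$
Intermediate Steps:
$Y{\left(x,m \right)} = 3$ ($Y{\left(x,m \right)} = 6 \cdot \frac{1}{3} + 1 \cdot 1 = 2 + 1 = 3$)
$b{\left(j,T \right)} = -15 - 3 j$ ($b{\left(j,T \right)} = - 3 \left(j - -5\right) = - 3 \left(j + 5\right) = - 3 \left(5 + j\right) = -15 - 3 j$)
$\left(\frac{60 + 39}{b{\left(Y{\left(-2,4 \right)},-5 \right)} + 57} + 52\right)^{2} = \left(\frac{60 + 39}{\left(-15 - 9\right) + 57} + 52\right)^{2} = \left(\frac{99}{\left(-15 - 9\right) + 57} + 52\right)^{2} = \left(\frac{99}{-24 + 57} + 52\right)^{2} = \left(\frac{99}{33} + 52\right)^{2} = \left(99 \cdot \frac{1}{33} + 52\right)^{2} = \left(3 + 52\right)^{2} = 55^{2} = 3025$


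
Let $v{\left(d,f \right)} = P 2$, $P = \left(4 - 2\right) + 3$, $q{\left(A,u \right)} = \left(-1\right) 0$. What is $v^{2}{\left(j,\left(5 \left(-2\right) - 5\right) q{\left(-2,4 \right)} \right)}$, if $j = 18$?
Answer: $100$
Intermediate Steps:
$q{\left(A,u \right)} = 0$
$P = 5$ ($P = 2 + 3 = 5$)
$v{\left(d,f \right)} = 10$ ($v{\left(d,f \right)} = 5 \cdot 2 = 10$)
$v^{2}{\left(j,\left(5 \left(-2\right) - 5\right) q{\left(-2,4 \right)} \right)} = 10^{2} = 100$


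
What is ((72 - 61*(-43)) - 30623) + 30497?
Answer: 2569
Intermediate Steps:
((72 - 61*(-43)) - 30623) + 30497 = ((72 + 2623) - 30623) + 30497 = (2695 - 30623) + 30497 = -27928 + 30497 = 2569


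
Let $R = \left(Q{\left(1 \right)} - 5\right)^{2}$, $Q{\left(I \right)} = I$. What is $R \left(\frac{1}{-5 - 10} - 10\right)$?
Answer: $- \frac{2416}{15} \approx -161.07$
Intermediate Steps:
$R = 16$ ($R = \left(1 - 5\right)^{2} = \left(-4\right)^{2} = 16$)
$R \left(\frac{1}{-5 - 10} - 10\right) = 16 \left(\frac{1}{-5 - 10} - 10\right) = 16 \left(\frac{1}{-15} - 10\right) = 16 \left(- \frac{1}{15} - 10\right) = 16 \left(- \frac{151}{15}\right) = - \frac{2416}{15}$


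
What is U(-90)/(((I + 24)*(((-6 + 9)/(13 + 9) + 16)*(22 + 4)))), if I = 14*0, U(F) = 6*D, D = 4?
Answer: 11/4615 ≈ 0.0023835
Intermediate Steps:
U(F) = 24 (U(F) = 6*4 = 24)
I = 0
U(-90)/(((I + 24)*(((-6 + 9)/(13 + 9) + 16)*(22 + 4)))) = 24/(((0 + 24)*(((-6 + 9)/(13 + 9) + 16)*(22 + 4)))) = 24/((24*((3/22 + 16)*26))) = 24/((24*((355/22)*26))) = 24/((24*(4615/11))) = 24/(110760/11) = 24*(11/110760) = 11/4615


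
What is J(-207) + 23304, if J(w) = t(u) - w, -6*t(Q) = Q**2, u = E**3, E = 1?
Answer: 141065/6 ≈ 23511.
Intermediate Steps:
u = 1 (u = 1**3 = 1)
t(Q) = -Q**2/6
J(w) = -1/6 - w (J(w) = -1/6*1**2 - w = -1/6*1 - w = -1/6 - w)
J(-207) + 23304 = (-1/6 - 1*(-207)) + 23304 = (-1/6 + 207) + 23304 = 1241/6 + 23304 = 141065/6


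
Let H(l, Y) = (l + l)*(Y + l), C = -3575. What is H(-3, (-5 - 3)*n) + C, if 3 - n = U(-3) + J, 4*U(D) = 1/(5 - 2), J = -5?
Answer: -3177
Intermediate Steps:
U(D) = 1/12 (U(D) = 1/(4*(5 - 2)) = (¼)/3 = (¼)*(⅓) = 1/12)
n = 95/12 (n = 3 - (1/12 - 5) = 3 - 1*(-59/12) = 3 + 59/12 = 95/12 ≈ 7.9167)
H(l, Y) = 2*l*(Y + l) (H(l, Y) = (2*l)*(Y + l) = 2*l*(Y + l))
H(-3, (-5 - 3)*n) + C = 2*(-3)*((-5 - 3)*(95/12) - 3) - 3575 = 2*(-3)*(-8*95/12 - 3) - 3575 = 2*(-3)*(-190/3 - 3) - 3575 = 2*(-3)*(-199/3) - 3575 = 398 - 3575 = -3177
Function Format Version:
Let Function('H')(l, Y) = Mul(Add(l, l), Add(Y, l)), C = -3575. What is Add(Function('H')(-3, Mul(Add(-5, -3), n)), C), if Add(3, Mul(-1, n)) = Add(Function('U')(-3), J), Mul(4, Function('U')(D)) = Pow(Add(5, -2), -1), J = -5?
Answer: -3177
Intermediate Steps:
Function('U')(D) = Rational(1, 12) (Function('U')(D) = Mul(Rational(1, 4), Pow(Add(5, -2), -1)) = Mul(Rational(1, 4), Pow(3, -1)) = Mul(Rational(1, 4), Rational(1, 3)) = Rational(1, 12))
n = Rational(95, 12) (n = Add(3, Mul(-1, Add(Rational(1, 12), -5))) = Add(3, Mul(-1, Rational(-59, 12))) = Add(3, Rational(59, 12)) = Rational(95, 12) ≈ 7.9167)
Function('H')(l, Y) = Mul(2, l, Add(Y, l)) (Function('H')(l, Y) = Mul(Mul(2, l), Add(Y, l)) = Mul(2, l, Add(Y, l)))
Add(Function('H')(-3, Mul(Add(-5, -3), n)), C) = Add(Mul(2, -3, Add(Mul(Add(-5, -3), Rational(95, 12)), -3)), -3575) = Add(Mul(2, -3, Add(Mul(-8, Rational(95, 12)), -3)), -3575) = Add(Mul(2, -3, Add(Rational(-190, 3), -3)), -3575) = Add(Mul(2, -3, Rational(-199, 3)), -3575) = Add(398, -3575) = -3177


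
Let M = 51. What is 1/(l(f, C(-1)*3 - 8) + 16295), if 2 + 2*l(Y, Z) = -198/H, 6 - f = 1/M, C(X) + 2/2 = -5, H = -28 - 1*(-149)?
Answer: 11/179225 ≈ 6.1375e-5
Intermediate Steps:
H = 121 (H = -28 + 149 = 121)
C(X) = -6 (C(X) = -1 - 5 = -6)
f = 305/51 (f = 6 - 1/51 = 305/51 ≈ 5.9804)
l(Y, Z) = -20/11 (l(Y, Z) = -1 + (-198/121)/2 = -1 + (-198*1/121)/2 = -1 + (½)*(-18/11) = -1 - 9/11 = -20/11)
1/(l(f, C(-1)*3 - 8) + 16295) = 1/(-20/11 + 16295) = 1/(179225/11) = 11/179225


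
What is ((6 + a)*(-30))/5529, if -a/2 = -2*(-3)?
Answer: 60/1843 ≈ 0.032556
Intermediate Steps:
a = -12 (a = -(-4)*(-3) = -2*6 = -12)
((6 + a)*(-30))/5529 = ((6 - 12)*(-30))/5529 = -6*(-30)*(1/5529) = 180*(1/5529) = 60/1843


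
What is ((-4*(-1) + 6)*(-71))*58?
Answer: -41180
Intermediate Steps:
((-4*(-1) + 6)*(-71))*58 = ((4 + 6)*(-71))*58 = (10*(-71))*58 = -710*58 = -41180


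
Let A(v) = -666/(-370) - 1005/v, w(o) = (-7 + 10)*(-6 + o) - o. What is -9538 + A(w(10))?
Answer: -100387/10 ≈ -10039.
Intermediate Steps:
w(o) = -18 + 2*o (w(o) = 3*(-6 + o) - o = (-18 + 3*o) - o = -18 + 2*o)
A(v) = 9/5 - 1005/v (A(v) = -666*(-1/370) - 1005/v = 9/5 - 1005/v)
-9538 + A(w(10)) = -9538 + (9/5 - 1005/(-18 + 2*10)) = -9538 + (9/5 - 1005/(-18 + 20)) = -9538 + (9/5 - 1005/2) = -9538 - 5007/10 = -100387/10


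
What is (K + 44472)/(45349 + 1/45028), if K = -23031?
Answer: 965445348/2041974773 ≈ 0.47280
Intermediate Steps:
(K + 44472)/(45349 + 1/45028) = (-23031 + 44472)/(45349 + 1/45028) = 21441/(45349 + 1/45028) = 21441/(2041974773/45028) = 21441*(45028/2041974773) = 965445348/2041974773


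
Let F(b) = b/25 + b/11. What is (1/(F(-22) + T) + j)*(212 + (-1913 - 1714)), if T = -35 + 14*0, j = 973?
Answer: -3146601490/947 ≈ -3.3227e+6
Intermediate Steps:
T = -35 (T = -35 + 0 = -35)
F(b) = 36*b/275 (F(b) = b*(1/25) + b*(1/11) = b/25 + b/11 = 36*b/275)
(1/(F(-22) + T) + j)*(212 + (-1913 - 1714)) = (1/((36/275)*(-22) - 35) + 973)*(212 + (-1913 - 1714)) = (1/(-72/25 - 35) + 973)*(212 - 3627) = (1/(-947/25) + 973)*(-3415) = (-25/947 + 973)*(-3415) = (921406/947)*(-3415) = -3146601490/947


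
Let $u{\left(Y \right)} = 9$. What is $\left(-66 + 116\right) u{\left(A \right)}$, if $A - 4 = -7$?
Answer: $450$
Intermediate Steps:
$A = -3$ ($A = 4 - 7 = -3$)
$\left(-66 + 116\right) u{\left(A \right)} = \left(-66 + 116\right) 9 = 50 \cdot 9 = 450$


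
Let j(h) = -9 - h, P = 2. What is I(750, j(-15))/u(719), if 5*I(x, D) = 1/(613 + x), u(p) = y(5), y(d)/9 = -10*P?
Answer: -1/1226700 ≈ -8.1520e-7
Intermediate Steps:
y(d) = -180 (y(d) = 9*(-10*2) = 9*(-20) = -180)
u(p) = -180
I(x, D) = 1/(5*(613 + x))
I(750, j(-15))/u(719) = (1/(5*(613 + 750)))/(-180) = ((⅕)/1363)*(-1/180) = ((⅕)*(1/1363))*(-1/180) = (1/6815)*(-1/180) = -1/1226700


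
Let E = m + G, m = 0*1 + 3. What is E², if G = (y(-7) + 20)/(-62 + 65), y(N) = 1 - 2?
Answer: 784/9 ≈ 87.111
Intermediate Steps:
y(N) = -1
m = 3 (m = 0 + 3 = 3)
G = 19/3 (G = (-1 + 20)/(-62 + 65) = 19/3 ≈ 6.3333)
E = 28/3 (E = 3 + 19/3 = 28/3 ≈ 9.3333)
E² = (28/3)² = 784/9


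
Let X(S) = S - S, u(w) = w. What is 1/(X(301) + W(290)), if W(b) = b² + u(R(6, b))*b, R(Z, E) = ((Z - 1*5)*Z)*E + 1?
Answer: 1/588990 ≈ 1.6978e-6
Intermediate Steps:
R(Z, E) = 1 + E*Z*(-5 + Z) (R(Z, E) = ((Z - 5)*Z)*E + 1 = ((-5 + Z)*Z)*E + 1 = (Z*(-5 + Z))*E + 1 = E*Z*(-5 + Z) + 1 = 1 + E*Z*(-5 + Z))
X(S) = 0
W(b) = b² + b*(1 + 6*b) (W(b) = b² + (1 + b*6² - 5*b*6)*b = b² + (1 + b*36 - 30*b)*b = b² + (1 + 36*b - 30*b)*b = b² + (1 + 6*b)*b = b² + b*(1 + 6*b))
1/(X(301) + W(290)) = 1/(0 + 290*(1 + 7*290)) = 1/(0 + 290*(1 + 2030)) = 1/(0 + 290*2031) = 1/(0 + 588990) = 1/588990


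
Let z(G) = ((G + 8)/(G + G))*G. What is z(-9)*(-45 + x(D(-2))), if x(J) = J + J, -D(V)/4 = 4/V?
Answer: 29/2 ≈ 14.500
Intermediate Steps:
D(V) = -16/V
x(J) = 2*J
z(G) = 4 + G/2 (z(G) = ((8 + G)/((2*G)))*G = ((8 + G)*(1/(2*G)))*G = ((8 + G)/(2*G))*G = 4 + G/2)
z(-9)*(-45 + x(D(-2))) = (4 + (½)*(-9))*(-45 + 2*(-16/(-2))) = (4 - 9/2)*(-45 + 2*(-16*(-½))) = -(-45 + 2*8)/2 = -(-45 + 16)/2 = -½*(-29) = 29/2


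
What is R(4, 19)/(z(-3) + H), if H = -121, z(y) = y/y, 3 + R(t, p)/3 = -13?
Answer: ⅖ ≈ 0.40000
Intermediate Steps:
R(t, p) = -48 (R(t, p) = -9 + 3*(-13) = -9 - 39 = -48)
z(y) = 1
R(4, 19)/(z(-3) + H) = -48/(1 - 121) = -48/(-120) = -1/120*(-48) = ⅖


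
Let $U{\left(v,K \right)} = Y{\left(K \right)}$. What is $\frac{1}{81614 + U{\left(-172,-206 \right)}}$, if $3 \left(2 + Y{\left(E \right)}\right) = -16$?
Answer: $\frac{3}{244820} \approx 1.2254 \cdot 10^{-5}$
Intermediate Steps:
$Y{\left(E \right)} = - \frac{22}{3}$ ($Y{\left(E \right)} = -2 + \frac{1}{3} \left(-16\right) = -2 - \frac{16}{3} = - \frac{22}{3}$)
$U{\left(v,K \right)} = - \frac{22}{3}$
$\frac{1}{81614 + U{\left(-172,-206 \right)}} = \frac{1}{81614 - \frac{22}{3}} = \frac{1}{\frac{244820}{3}} = \frac{3}{244820}$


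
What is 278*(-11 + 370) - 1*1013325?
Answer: -913523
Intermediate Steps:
278*(-11 + 370) - 1*1013325 = 278*359 - 1013325 = 99802 - 1013325 = -913523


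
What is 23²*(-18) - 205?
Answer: -9727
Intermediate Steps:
23²*(-18) - 205 = 529*(-18) - 205 = -9522 - 205 = -9727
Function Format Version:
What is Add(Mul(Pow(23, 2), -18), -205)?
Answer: -9727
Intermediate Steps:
Add(Mul(Pow(23, 2), -18), -205) = Add(Mul(529, -18), -205) = Add(-9522, -205) = -9727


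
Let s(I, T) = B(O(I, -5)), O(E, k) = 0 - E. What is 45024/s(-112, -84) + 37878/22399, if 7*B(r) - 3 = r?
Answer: 7063804002/2575885 ≈ 2742.3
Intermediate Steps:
O(E, k) = -E
B(r) = 3/7 + r/7
s(I, T) = 3/7 - I/7 (s(I, T) = 3/7 + (-I)/7 = 3/7 - I/7)
45024/s(-112, -84) + 37878/22399 = 45024/(3/7 - 1/7*(-112)) + 37878/22399 = 45024/(3/7 + 16) + 37878*(1/22399) = 45024/(115/7) + 37878/22399 = 45024*(7/115) + 37878/22399 = 315168/115 + 37878/22399 = 7063804002/2575885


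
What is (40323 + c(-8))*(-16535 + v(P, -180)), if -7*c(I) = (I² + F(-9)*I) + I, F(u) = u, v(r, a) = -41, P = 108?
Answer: -668090944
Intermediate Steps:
c(I) = -I²/7 + 8*I/7 (c(I) = -((I² - 9*I) + I)/7 = -(I² - 8*I)/7 = -I²/7 + 8*I/7)
(40323 + c(-8))*(-16535 + v(P, -180)) = (40323 + (⅐)*(-8)*(8 - 1*(-8)))*(-16535 - 41) = (40323 + (⅐)*(-8)*(8 + 8))*(-16576) = (40323 + (⅐)*(-8)*16)*(-16576) = (40323 - 128/7)*(-16576) = (282133/7)*(-16576) = -668090944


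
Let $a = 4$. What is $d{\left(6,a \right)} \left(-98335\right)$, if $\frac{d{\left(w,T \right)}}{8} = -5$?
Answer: $3933400$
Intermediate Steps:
$d{\left(w,T \right)} = -40$ ($d{\left(w,T \right)} = 8 \left(-5\right) = -40$)
$d{\left(6,a \right)} \left(-98335\right) = \left(-40\right) \left(-98335\right) = 3933400$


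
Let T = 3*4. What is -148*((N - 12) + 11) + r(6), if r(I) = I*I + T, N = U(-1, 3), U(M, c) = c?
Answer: -248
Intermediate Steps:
N = 3
T = 12
r(I) = 12 + I² (r(I) = I*I + 12 = I² + 12 = 12 + I²)
-148*((N - 12) + 11) + r(6) = -148*((3 - 12) + 11) + (12 + 6²) = -148*(-9 + 11) + (12 + 36) = -148*2 + 48 = -296 + 48 = -248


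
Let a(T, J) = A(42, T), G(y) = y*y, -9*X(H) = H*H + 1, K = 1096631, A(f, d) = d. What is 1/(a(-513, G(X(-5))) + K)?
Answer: 1/1096118 ≈ 9.1231e-7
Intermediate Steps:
X(H) = -⅑ - H²/9 (X(H) = -(H*H + 1)/9 = -(H² + 1)/9 = -(1 + H²)/9 = -⅑ - H²/9)
G(y) = y²
a(T, J) = T
1/(a(-513, G(X(-5))) + K) = 1/(-513 + 1096631) = 1/1096118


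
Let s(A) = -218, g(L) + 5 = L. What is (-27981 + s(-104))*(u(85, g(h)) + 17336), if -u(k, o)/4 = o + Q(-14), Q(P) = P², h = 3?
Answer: -466975440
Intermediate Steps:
g(L) = -5 + L
u(k, o) = -784 - 4*o (u(k, o) = -4*(o + (-14)²) = -4*(o + 196) = -4*(196 + o) = -784 - 4*o)
(-27981 + s(-104))*(u(85, g(h)) + 17336) = (-27981 - 218)*((-784 - 4*(-5 + 3)) + 17336) = -28199*((-784 - 4*(-2)) + 17336) = -28199*((-784 + 8) + 17336) = -28199*(-776 + 17336) = -28199*16560 = -466975440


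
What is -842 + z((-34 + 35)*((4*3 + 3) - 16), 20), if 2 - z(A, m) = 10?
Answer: -850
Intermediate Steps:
z(A, m) = -8 (z(A, m) = 2 - 1*10 = 2 - 10 = -8)
-842 + z((-34 + 35)*((4*3 + 3) - 16), 20) = -842 - 8 = -850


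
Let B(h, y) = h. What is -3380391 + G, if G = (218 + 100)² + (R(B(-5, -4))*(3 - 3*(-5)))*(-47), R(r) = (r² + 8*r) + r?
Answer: -3262347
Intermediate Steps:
R(r) = r² + 9*r
G = 118044 (G = (218 + 100)² + ((-5*(9 - 5))*(3 - 3*(-5)))*(-47) = 318² + ((-5*4)*(3 + 15))*(-47) = 101124 - 20*18*(-47) = 101124 - 360*(-47) = 101124 + 16920 = 118044)
-3380391 + G = -3380391 + 118044 = -3262347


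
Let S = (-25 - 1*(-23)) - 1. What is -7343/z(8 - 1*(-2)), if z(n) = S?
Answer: 7343/3 ≈ 2447.7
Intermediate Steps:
S = -3 (S = (-25 + 23) - 1 = -2 - 1 = -3)
z(n) = -3
-7343/z(8 - 1*(-2)) = -7343/(-3) = -7343*(-1/3) = 7343/3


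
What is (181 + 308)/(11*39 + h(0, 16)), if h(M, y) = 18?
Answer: 163/149 ≈ 1.0940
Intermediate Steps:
(181 + 308)/(11*39 + h(0, 16)) = (181 + 308)/(11*39 + 18) = 489/(429 + 18) = 489/447 = 489*(1/447) = 163/149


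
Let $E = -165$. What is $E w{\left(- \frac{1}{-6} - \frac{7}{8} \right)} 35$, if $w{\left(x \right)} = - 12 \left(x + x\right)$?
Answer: $-98175$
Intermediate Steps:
$w{\left(x \right)} = - 24 x$ ($w{\left(x \right)} = - 12 \cdot 2 x = - 24 x$)
$E w{\left(- \frac{1}{-6} - \frac{7}{8} \right)} 35 = - 165 \left(- 24 \left(- \frac{1}{-6} - \frac{7}{8}\right)\right) 35 = - 165 \left(- 24 \left(\left(-1\right) \left(- \frac{1}{6}\right) - \frac{7}{8}\right)\right) 35 = - 165 \left(- 24 \left(\frac{1}{6} - \frac{7}{8}\right)\right) 35 = - 165 \left(\left(-24\right) \left(- \frac{17}{24}\right)\right) 35 = \left(-165\right) 17 \cdot 35 = \left(-2805\right) 35 = -98175$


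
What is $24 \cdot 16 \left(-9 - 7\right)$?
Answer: $-6144$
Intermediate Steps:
$24 \cdot 16 \left(-9 - 7\right) = 384 \left(-9 - 7\right) = 384 \left(-16\right) = -6144$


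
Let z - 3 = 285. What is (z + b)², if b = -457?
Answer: 28561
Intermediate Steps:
z = 288 (z = 3 + 285 = 288)
(z + b)² = (288 - 457)² = (-169)² = 28561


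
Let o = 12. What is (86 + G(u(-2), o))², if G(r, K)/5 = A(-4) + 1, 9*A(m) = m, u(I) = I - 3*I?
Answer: 638401/81 ≈ 7881.5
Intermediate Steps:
u(I) = -2*I
A(m) = m/9
G(r, K) = 25/9 (G(r, K) = 5*((⅑)*(-4) + 1) = 5*(-4/9 + 1) = 5*(5/9) = 25/9)
(86 + G(u(-2), o))² = (86 + 25/9)² = (799/9)² = 638401/81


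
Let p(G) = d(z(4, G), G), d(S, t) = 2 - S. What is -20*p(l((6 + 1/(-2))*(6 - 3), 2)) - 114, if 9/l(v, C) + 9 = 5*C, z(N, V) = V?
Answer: 26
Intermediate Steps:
l(v, C) = 9/(-9 + 5*C)
p(G) = 2 - G
-20*p(l((6 + 1/(-2))*(6 - 3), 2)) - 114 = -20*(2 - 9/(-9 + 5*2)) - 114 = -20*(2 - 9/(-9 + 10)) - 114 = -20*(2 - 9/1) - 114 = -20*(2 - 9) - 114 = -20*(-7) - 114 = 140 - 114 = 26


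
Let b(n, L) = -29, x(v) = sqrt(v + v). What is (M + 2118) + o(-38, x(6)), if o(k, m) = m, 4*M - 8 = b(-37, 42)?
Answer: 8451/4 + 2*sqrt(3) ≈ 2116.2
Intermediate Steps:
x(v) = sqrt(2)*sqrt(v) (x(v) = sqrt(2*v) = sqrt(2)*sqrt(v))
M = -21/4 (M = 2 + (1/4)*(-29) = 2 - 29/4 = -21/4 ≈ -5.2500)
(M + 2118) + o(-38, x(6)) = (-21/4 + 2118) + sqrt(2)*sqrt(6) = 8451/4 + 2*sqrt(3)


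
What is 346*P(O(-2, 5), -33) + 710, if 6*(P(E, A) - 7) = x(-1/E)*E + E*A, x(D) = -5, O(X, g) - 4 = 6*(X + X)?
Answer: 140876/3 ≈ 46959.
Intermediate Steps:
O(X, g) = 4 + 12*X (O(X, g) = 4 + 6*(X + X) = 4 + 6*(2*X) = 4 + 12*X)
P(E, A) = 7 - 5*E/6 + A*E/6 (P(E, A) = 7 + (-5*E + E*A)/6 = 7 + (-5*E + A*E)/6 = 7 + (-5*E/6 + A*E/6) = 7 - 5*E/6 + A*E/6)
346*P(O(-2, 5), -33) + 710 = 346*(7 - 5*(4 + 12*(-2))/6 + (⅙)*(-33)*(4 + 12*(-2))) + 710 = 346*(7 - 5*(4 - 24)/6 + (⅙)*(-33)*(4 - 24)) + 710 = 346*(7 - ⅚*(-20) + (⅙)*(-33)*(-20)) + 710 = 346*(7 + 50/3 + 110) + 710 = 346*(401/3) + 710 = 138746/3 + 710 = 140876/3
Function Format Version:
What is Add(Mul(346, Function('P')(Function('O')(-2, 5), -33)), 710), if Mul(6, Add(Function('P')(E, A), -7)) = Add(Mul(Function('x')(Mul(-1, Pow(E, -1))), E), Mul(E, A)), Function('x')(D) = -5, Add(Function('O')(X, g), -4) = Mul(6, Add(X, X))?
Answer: Rational(140876, 3) ≈ 46959.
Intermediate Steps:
Function('O')(X, g) = Add(4, Mul(12, X)) (Function('O')(X, g) = Add(4, Mul(6, Add(X, X))) = Add(4, Mul(6, Mul(2, X))) = Add(4, Mul(12, X)))
Function('P')(E, A) = Add(7, Mul(Rational(-5, 6), E), Mul(Rational(1, 6), A, E)) (Function('P')(E, A) = Add(7, Mul(Rational(1, 6), Add(Mul(-5, E), Mul(E, A)))) = Add(7, Mul(Rational(1, 6), Add(Mul(-5, E), Mul(A, E)))) = Add(7, Add(Mul(Rational(-5, 6), E), Mul(Rational(1, 6), A, E))) = Add(7, Mul(Rational(-5, 6), E), Mul(Rational(1, 6), A, E)))
Add(Mul(346, Function('P')(Function('O')(-2, 5), -33)), 710) = Add(Mul(346, Add(7, Mul(Rational(-5, 6), Add(4, Mul(12, -2))), Mul(Rational(1, 6), -33, Add(4, Mul(12, -2))))), 710) = Add(Mul(346, Add(7, Mul(Rational(-5, 6), Add(4, -24)), Mul(Rational(1, 6), -33, Add(4, -24)))), 710) = Add(Mul(346, Add(7, Mul(Rational(-5, 6), -20), Mul(Rational(1, 6), -33, -20))), 710) = Add(Mul(346, Add(7, Rational(50, 3), 110)), 710) = Add(Mul(346, Rational(401, 3)), 710) = Add(Rational(138746, 3), 710) = Rational(140876, 3)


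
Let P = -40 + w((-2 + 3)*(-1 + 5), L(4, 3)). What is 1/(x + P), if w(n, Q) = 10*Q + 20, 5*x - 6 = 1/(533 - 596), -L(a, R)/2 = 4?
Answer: -315/31123 ≈ -0.010121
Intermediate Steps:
L(a, R) = -8 (L(a, R) = -2*4 = -8)
x = 377/315 (x = 6/5 + 1/(5*(533 - 596)) = 6/5 + (⅕)/(-63) = 6/5 + (⅕)*(-1/63) = 6/5 - 1/315 = 377/315 ≈ 1.1968)
w(n, Q) = 20 + 10*Q
P = -100 (P = -40 + (20 + 10*(-8)) = -40 + (20 - 80) = -40 - 60 = -100)
1/(x + P) = 1/(377/315 - 100) = 1/(-31123/315) = -315/31123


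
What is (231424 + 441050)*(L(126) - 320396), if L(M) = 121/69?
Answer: -215456800438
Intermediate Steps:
L(M) = 121/69 (L(M) = 121*(1/69) = 121/69)
(231424 + 441050)*(L(126) - 320396) = (231424 + 441050)*(121/69 - 320396) = 672474*(-22107203/69) = -215456800438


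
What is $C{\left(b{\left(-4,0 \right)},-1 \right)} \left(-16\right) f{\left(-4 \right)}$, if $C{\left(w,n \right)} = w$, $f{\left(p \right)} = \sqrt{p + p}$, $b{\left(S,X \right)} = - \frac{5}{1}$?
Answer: $160 i \sqrt{2} \approx 226.27 i$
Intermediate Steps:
$b{\left(S,X \right)} = -5$ ($b{\left(S,X \right)} = \left(-5\right) 1 = -5$)
$f{\left(p \right)} = \sqrt{2} \sqrt{p}$ ($f{\left(p \right)} = \sqrt{2 p} = \sqrt{2} \sqrt{p}$)
$C{\left(b{\left(-4,0 \right)},-1 \right)} \left(-16\right) f{\left(-4 \right)} = \left(-5\right) \left(-16\right) \sqrt{2} \sqrt{-4} = 80 \sqrt{2} \cdot 2 i = 80 \cdot 2 i \sqrt{2} = 160 i \sqrt{2}$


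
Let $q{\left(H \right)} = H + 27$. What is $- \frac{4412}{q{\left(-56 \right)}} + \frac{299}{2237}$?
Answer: $\frac{9878315}{64873} \approx 152.27$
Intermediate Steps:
$q{\left(H \right)} = 27 + H$
$- \frac{4412}{q{\left(-56 \right)}} + \frac{299}{2237} = - \frac{4412}{27 - 56} + \frac{299}{2237} = - \frac{4412}{-29} + 299 \cdot \frac{1}{2237} = \left(-4412\right) \left(- \frac{1}{29}\right) + \frac{299}{2237} = \frac{4412}{29} + \frac{299}{2237} = \frac{9878315}{64873}$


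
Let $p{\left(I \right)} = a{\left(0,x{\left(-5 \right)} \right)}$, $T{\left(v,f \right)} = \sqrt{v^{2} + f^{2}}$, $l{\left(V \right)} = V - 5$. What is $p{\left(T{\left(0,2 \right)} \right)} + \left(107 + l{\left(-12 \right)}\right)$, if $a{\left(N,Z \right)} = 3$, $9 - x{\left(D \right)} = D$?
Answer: $93$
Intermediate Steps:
$x{\left(D \right)} = 9 - D$
$l{\left(V \right)} = -5 + V$
$T{\left(v,f \right)} = \sqrt{f^{2} + v^{2}}$
$p{\left(I \right)} = 3$
$p{\left(T{\left(0,2 \right)} \right)} + \left(107 + l{\left(-12 \right)}\right) = 3 + \left(107 - 17\right) = 3 + 90 = 93$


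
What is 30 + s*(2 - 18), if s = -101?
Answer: 1646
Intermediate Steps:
30 + s*(2 - 18) = 30 - 101*(2 - 18) = 30 - 101*(-16) = 30 + 1616 = 1646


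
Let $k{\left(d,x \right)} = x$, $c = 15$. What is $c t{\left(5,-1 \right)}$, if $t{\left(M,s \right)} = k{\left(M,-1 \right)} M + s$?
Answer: $-90$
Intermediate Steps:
$t{\left(M,s \right)} = s - M$ ($t{\left(M,s \right)} = - M + s = s - M$)
$c t{\left(5,-1 \right)} = 15 \left(-1 - 5\right) = 15 \left(-6\right) = -90$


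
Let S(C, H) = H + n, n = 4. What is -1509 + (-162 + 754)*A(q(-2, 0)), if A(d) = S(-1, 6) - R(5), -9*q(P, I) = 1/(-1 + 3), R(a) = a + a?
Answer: -1509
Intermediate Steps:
S(C, H) = 4 + H (S(C, H) = H + 4 = 4 + H)
R(a) = 2*a
q(P, I) = -1/18 (q(P, I) = -1/(9*(-1 + 3)) = -⅑/2 = -⅑*½ = -1/18)
A(d) = 0 (A(d) = (4 + 6) - 2*5 = 10 - 1*10 = 10 - 10 = 0)
-1509 + (-162 + 754)*A(q(-2, 0)) = -1509 + (-162 + 754)*0 = -1509 + 592*0 = -1509 + 0 = -1509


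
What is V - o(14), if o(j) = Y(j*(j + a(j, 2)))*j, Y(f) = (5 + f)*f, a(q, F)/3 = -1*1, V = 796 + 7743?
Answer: -334265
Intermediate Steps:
V = 8539
a(q, F) = -3 (a(q, F) = 3*(-1*1) = 3*(-1) = -3)
Y(f) = f*(5 + f)
o(j) = j²*(-3 + j)*(5 + j*(-3 + j)) (o(j) = ((j*(j - 3))*(5 + j*(j - 3)))*j = ((j*(-3 + j))*(5 + j*(-3 + j)))*j = (j*(-3 + j)*(5 + j*(-3 + j)))*j = j²*(-3 + j)*(5 + j*(-3 + j)))
V - o(14) = 8539 - 14²*(-3 + 14)*(5 + 14*(-3 + 14)) = 8539 - 196*11*(5 + 14*11) = 8539 - 196*11*(5 + 154) = 8539 - 196*11*159 = 8539 - 1*342804 = 8539 - 342804 = -334265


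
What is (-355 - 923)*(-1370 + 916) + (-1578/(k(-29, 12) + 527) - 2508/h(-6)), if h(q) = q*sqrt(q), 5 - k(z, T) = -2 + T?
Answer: 50478181/87 - 209*I*sqrt(6)/3 ≈ 5.8021e+5 - 170.65*I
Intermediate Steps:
k(z, T) = 7 - T (k(z, T) = 5 - (-2 + T) = 5 + (2 - T) = 7 - T)
h(q) = q**(3/2)
(-355 - 923)*(-1370 + 916) + (-1578/(k(-29, 12) + 527) - 2508/h(-6)) = (-355 - 923)*(-1370 + 916) + (-1578/((7 - 1*12) + 527) - 2508*I*sqrt(6)/36) = -1278*(-454) + (-1578/((7 - 12) + 527) - 2508*I*sqrt(6)/36) = 580212 + (-1578/(-5 + 527) - 209*I*sqrt(6)/3) = 580212 + (-1578/522 - 209*I*sqrt(6)/3) = 580212 + (-1578*1/522 - 209*I*sqrt(6)/3) = 580212 + (-263/87 - 209*I*sqrt(6)/3) = 50478181/87 - 209*I*sqrt(6)/3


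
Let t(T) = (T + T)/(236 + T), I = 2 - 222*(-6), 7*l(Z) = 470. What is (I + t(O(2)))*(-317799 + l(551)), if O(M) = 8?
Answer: -180994681494/427 ≈ -4.2388e+8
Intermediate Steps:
l(Z) = 470/7 (l(Z) = (1/7)*470 = 470/7)
I = 1334 (I = 2 - 111*(-12) = 2 + 1332 = 1334)
t(T) = 2*T/(236 + T) (t(T) = (2*T)/(236 + T) = 2*T/(236 + T))
(I + t(O(2)))*(-317799 + l(551)) = (1334 + 2*8/(236 + 8))*(-317799 + 470/7) = (1334 + 2*8/244)*(-2224123/7) = (1334 + 2*8*(1/244))*(-2224123/7) = (1334 + 4/61)*(-2224123/7) = (81378/61)*(-2224123/7) = -180994681494/427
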